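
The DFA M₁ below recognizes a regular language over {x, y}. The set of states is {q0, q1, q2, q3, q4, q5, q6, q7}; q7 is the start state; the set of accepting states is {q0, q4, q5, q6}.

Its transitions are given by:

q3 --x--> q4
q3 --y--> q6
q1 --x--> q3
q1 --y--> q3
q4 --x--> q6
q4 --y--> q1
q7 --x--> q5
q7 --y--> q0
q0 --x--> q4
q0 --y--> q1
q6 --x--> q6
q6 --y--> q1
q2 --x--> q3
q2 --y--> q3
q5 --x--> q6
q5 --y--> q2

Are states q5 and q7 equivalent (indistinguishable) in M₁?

Every state is reachable, so we keep all 8.
Start with accepting vs non-accepting: {q0,q4,q5,q6} | {q1,q2,q3,q7}.
Refine {q1,q2,q3,q7} on symbol x: members go to different blocks, giving {q1,q2} and {q3,q7}.
Stable partition: {q0,q4,q5,q6} | {q1,q2} | {q3,q7} — 3 equivalence classes.
q5 and q7 end up in different blocks, so they are distinguishable. For instance, the string 'ε' is accepted from only q5.

No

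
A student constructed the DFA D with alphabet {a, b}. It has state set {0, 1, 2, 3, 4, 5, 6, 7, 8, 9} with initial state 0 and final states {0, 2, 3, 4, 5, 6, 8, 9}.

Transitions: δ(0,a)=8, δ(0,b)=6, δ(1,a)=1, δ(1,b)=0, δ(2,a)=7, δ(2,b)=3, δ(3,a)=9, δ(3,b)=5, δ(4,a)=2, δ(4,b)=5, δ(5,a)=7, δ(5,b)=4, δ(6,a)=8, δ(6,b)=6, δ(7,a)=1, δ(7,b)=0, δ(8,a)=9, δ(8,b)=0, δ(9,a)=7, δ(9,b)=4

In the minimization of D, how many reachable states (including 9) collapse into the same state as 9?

3

All states are reachable from the start state.
Start with accepting vs non-accepting: {0,2,3,4,5,6,8,9} | {1,7}.
On input a, block {0,2,3,4,5,6,8,9} splits into {0,3,4,6,8} and {2,5,9}.
Split {0,3,4,6,8} by δ(·,a) → {3,4,8} and {0,6}.
Split {3,4,8} by δ(·,b) → {3,4} and {8}.
The partition is now stable with 5 blocks: {3,4} | {1,7} | {2,5,9} | {0,6} | {8}.
State 9 belongs to the block {2,5,9}, which has 3 states.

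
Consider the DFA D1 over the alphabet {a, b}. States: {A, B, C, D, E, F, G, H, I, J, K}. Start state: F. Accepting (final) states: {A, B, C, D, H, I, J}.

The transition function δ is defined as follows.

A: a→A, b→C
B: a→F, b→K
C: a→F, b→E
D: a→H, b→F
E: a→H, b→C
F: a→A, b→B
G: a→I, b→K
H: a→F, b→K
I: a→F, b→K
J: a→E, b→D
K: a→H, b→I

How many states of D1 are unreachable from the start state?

Starting at F and following transitions, the reachable set is {A, B, C, E, F, H, I, K}. That leaves D, G, J unreachable — 3 in total.

3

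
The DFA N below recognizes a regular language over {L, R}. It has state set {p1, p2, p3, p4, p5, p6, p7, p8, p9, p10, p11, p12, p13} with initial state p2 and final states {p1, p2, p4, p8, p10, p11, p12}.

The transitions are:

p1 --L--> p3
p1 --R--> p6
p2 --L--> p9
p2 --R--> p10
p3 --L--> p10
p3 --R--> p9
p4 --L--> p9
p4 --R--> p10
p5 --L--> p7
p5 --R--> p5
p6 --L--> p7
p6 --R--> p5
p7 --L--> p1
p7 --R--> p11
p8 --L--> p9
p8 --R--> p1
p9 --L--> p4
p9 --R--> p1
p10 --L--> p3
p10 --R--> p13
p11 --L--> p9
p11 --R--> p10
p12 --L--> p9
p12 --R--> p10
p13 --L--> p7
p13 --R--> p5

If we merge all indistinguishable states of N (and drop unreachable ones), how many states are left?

States {p8,p12} cannot be reached from the start state, so discard them.
P0 = {p1,p2,p4,p10,p11} | {p3,p5,p6,p7,p9,p13}.
Refine {p1,p2,p4,p10,p11} on symbol R: members go to different blocks, giving {p2,p4,p11} and {p1,p10}.
Refine {p3,p5,p6,p7,p9,p13} on symbol L: members go to different blocks, giving {p5,p6,p13} and {p3,p7} and {p9}.
On input R, block {p3,p7} splits into {p3} and {p7}.
Stable partition: {p2,p4,p11} | {p5,p6,p13} | {p1,p10} | {p3} | {p9} | {p7} — 6 equivalence classes.

6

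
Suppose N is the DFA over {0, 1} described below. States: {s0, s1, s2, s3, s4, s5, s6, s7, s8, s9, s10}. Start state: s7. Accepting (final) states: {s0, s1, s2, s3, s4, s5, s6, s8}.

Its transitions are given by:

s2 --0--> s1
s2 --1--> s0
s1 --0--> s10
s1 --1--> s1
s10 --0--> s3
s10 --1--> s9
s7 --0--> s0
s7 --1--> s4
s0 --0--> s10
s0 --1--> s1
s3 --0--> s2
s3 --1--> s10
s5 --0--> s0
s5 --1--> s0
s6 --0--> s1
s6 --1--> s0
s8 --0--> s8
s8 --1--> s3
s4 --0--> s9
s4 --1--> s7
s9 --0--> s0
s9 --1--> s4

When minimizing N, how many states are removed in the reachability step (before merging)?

3

No path from s7 leads to s5, s6, s8; the other 8 states are all reachable.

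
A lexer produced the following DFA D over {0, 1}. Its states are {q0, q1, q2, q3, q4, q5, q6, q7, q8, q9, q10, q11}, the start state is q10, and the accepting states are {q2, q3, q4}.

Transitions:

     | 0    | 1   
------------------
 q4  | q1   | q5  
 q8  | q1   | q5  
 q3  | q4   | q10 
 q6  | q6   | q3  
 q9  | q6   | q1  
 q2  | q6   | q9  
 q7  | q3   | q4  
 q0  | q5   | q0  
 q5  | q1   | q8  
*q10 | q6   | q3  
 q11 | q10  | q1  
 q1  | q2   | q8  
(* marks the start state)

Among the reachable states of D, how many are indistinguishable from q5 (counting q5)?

Reachable states from the start: {q1,q2,q3,q4,q5,q6,q8,q9,q10}. Unreachable: {q0,q7,q11} — drop them.
Start with accepting vs non-accepting: {q2,q3,q4} | {q1,q5,q6,q8,q9,q10}.
On input 0, block {q2,q3,q4} splits into {q2,q4} and {q3}.
Refine {q1,q5,q6,q8,q9,q10} on symbol 0: members go to different blocks, giving {q5,q6,q8,q9,q10} and {q1}.
On input 0, block {q2,q4} splits into {q2} and {q4}.
On input 0, block {q5,q6,q8,q9,q10} splits into {q6,q9,q10} and {q5,q8}.
Split {q6,q9,q10} by δ(·,1) → {q6,q10} and {q9}.
The partition is now stable with 7 blocks: {q2} | {q6,q10} | {q3} | {q1} | {q4} | {q5,q8} | {q9}.
State q5 belongs to the block {q5,q8}, which has 2 states.

2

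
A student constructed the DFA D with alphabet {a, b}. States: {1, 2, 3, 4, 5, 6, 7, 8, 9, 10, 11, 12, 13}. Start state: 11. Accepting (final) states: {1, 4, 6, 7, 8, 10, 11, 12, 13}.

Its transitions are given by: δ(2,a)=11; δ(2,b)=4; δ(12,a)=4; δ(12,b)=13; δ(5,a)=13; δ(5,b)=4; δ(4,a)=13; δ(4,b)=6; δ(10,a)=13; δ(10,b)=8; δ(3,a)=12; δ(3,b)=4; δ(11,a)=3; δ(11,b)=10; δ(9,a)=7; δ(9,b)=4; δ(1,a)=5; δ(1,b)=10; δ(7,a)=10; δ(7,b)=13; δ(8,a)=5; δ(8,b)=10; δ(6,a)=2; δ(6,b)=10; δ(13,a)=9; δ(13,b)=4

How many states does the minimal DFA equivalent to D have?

States {1} cannot be reached from the start state, so discard them.
Start with accepting vs non-accepting: {4,6,7,8,10,11,12,13} | {2,3,5,9}.
Split {4,6,7,8,10,11,12,13} by δ(·,a) → {4,7,10,12} and {6,8,11,13}.
Refine {4,7,10,12} on symbol a: members go to different blocks, giving {4,10} and {7,12}.
Split {2,3,5,9} by δ(·,a) → {2,5} and {3,9}.
Split {6,8,11,13} by δ(·,a) → {6,8} and {11,13}.
No further refinement is possible. Final partition (6 blocks): {4,10} | {2,5} | {6,8} | {7,12} | {3,9} | {11,13}.

6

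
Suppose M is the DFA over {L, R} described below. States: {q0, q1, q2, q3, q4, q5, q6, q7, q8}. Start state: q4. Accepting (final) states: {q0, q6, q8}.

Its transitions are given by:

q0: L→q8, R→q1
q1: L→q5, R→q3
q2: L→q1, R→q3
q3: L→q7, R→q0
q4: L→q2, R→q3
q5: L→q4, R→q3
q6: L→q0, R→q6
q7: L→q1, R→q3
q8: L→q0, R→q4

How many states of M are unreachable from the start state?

1

BFS from q4 reaches {q0, q1, q2, q3, q4, q5, q7, q8}; the 1 state(s) q6 are never visited.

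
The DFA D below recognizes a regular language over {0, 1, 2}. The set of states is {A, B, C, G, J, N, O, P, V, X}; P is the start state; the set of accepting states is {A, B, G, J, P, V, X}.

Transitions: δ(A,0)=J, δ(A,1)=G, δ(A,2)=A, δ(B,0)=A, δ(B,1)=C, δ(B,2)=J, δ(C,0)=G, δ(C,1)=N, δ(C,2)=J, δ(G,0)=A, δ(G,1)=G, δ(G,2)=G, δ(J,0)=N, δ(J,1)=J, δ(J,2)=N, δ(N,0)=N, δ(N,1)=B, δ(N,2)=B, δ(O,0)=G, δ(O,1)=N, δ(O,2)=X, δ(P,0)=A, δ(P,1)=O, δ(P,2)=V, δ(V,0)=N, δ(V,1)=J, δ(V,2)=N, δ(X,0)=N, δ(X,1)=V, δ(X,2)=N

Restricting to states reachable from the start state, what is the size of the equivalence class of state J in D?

3

All states are reachable from the start state.
P0 = {A,B,G,J,P,V,X} | {C,N,O}.
Refine {A,B,G,J,P,V,X} on symbol 0: members go to different blocks, giving {A,B,G,P} and {J,V,X}.
On input 0, block {A,B,G,P} splits into {B,G,P} and {A}.
Refine {B,G,P} on symbol 1: members go to different blocks, giving {B,P} and {G}.
Refine {C,N,O} on symbol 0: members go to different blocks, giving {C,O} and {N}.
The partition is now stable with 6 blocks: {B,P} | {C,O} | {J,V,X} | {A} | {G} | {N}.
State J belongs to the block {J,V,X}, which has 3 states.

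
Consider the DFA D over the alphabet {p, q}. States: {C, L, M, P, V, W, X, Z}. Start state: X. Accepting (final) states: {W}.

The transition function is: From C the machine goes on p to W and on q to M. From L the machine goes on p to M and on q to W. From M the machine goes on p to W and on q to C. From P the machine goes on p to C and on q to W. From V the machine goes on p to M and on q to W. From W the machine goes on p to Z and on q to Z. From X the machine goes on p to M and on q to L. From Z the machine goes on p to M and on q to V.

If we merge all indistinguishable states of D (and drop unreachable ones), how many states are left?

States {P} cannot be reached from the start state, so discard them.
Start with accepting vs non-accepting: {W} | {C,L,M,V,X,Z}.
Refine {C,L,M,V,X,Z} on symbol p: members go to different blocks, giving {L,V,X,Z} and {C,M}.
Refine {L,V,X,Z} on symbol q: members go to different blocks, giving {L,V} and {X,Z}.
The partition is now stable with 4 blocks: {W} | {L,V} | {C,M} | {X,Z}.

4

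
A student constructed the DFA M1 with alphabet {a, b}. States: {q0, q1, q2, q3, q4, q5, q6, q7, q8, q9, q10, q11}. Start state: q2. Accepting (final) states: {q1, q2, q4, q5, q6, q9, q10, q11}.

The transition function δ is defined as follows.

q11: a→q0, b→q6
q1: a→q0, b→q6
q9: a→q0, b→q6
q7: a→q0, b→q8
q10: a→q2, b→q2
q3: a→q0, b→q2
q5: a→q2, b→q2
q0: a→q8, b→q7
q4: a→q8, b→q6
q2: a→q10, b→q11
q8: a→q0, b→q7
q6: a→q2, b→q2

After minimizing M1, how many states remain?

States {q1,q3,q4,q5,q9} cannot be reached from the start state, so discard them.
Start with accepting vs non-accepting: {q2,q6,q10,q11} | {q0,q7,q8}.
Split {q2,q6,q10,q11} by δ(·,a) → {q2,q6,q10} and {q11}.
Split {q2,q6,q10} by δ(·,b) → {q6,q10} and {q2}.
No further refinement is possible. Final partition (4 blocks): {q6,q10} | {q0,q7,q8} | {q11} | {q2}.

4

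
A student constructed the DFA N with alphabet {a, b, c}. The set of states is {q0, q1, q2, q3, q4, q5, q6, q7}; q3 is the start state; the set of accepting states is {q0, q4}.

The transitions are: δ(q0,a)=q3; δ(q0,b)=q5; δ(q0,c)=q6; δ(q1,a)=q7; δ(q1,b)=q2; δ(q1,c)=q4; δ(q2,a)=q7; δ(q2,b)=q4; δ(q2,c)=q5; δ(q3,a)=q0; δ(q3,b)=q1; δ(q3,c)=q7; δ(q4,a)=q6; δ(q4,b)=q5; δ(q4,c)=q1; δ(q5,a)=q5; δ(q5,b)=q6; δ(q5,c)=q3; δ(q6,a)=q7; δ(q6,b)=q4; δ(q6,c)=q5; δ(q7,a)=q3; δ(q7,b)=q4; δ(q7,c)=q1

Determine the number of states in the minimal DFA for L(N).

All states are reachable from the start state.
Start with accepting vs non-accepting: {q0,q4} | {q1,q2,q3,q5,q6,q7}.
Refine {q1,q2,q3,q5,q6,q7} on symbol a: members go to different blocks, giving {q1,q2,q5,q6,q7} and {q3}.
Refine {q0,q4} on symbol a: members go to different blocks, giving {q0} and {q4}.
On input a, block {q1,q2,q5,q6,q7} splits into {q1,q2,q5,q6} and {q7}.
Split {q1,q2,q5,q6} by δ(·,a) → {q1,q2,q6} and {q5}.
On input b, block {q1,q2,q6} splits into {q2,q6} and {q1}.
Stable partition: {q0} | {q2,q6} | {q3} | {q4} | {q7} | {q5} | {q1} — 7 equivalence classes.

7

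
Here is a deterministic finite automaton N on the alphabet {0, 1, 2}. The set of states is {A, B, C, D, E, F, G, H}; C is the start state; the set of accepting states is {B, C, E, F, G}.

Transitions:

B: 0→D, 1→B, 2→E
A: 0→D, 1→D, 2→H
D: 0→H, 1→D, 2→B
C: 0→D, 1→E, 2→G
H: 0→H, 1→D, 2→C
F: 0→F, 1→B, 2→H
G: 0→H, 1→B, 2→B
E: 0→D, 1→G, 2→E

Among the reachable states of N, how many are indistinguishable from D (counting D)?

2

Reachable states from the start: {B,C,D,E,G,H}. Unreachable: {A,F} — drop them.
Initial partition by acceptance: {B,C,E,G} | {D,H}.
No further refinement is possible. Final partition (2 blocks): {B,C,E,G} | {D,H}.
State D belongs to the block {D,H}, which has 2 states.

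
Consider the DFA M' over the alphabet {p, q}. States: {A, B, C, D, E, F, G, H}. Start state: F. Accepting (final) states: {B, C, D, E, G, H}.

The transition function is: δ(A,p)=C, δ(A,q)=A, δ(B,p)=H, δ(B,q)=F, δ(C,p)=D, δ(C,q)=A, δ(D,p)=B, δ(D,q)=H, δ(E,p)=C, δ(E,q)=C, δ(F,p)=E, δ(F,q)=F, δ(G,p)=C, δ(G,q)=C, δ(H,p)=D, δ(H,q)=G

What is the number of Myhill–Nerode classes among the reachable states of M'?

7

Start with accepting vs non-accepting: {B,C,D,E,G,H} | {A,F}.
Split {B,C,D,E,G,H} by δ(·,q) → {D,E,G,H} and {B,C}.
Refine {D,E,G,H} on symbol p: members go to different blocks, giving {D,E,G} and {H}.
Split {D,E,G} by δ(·,q) → {E,G} and {D}.
Refine {A,F} on symbol p: members go to different blocks, giving {A} and {F}.
On input p, block {B,C} splits into {B} and {C}.
No further refinement is possible. Final partition (7 blocks): {E,G} | {A} | {B} | {H} | {D} | {F} | {C}.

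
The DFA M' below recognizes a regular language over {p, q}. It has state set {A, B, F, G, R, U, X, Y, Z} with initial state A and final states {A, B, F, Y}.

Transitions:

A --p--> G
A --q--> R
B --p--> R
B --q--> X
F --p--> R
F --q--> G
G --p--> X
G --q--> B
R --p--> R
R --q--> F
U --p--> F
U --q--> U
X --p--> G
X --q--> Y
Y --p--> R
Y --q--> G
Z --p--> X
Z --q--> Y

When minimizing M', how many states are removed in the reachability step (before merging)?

Starting at A and following transitions, the reachable set is {A, B, F, G, R, X, Y}. That leaves U, Z unreachable — 2 in total.

2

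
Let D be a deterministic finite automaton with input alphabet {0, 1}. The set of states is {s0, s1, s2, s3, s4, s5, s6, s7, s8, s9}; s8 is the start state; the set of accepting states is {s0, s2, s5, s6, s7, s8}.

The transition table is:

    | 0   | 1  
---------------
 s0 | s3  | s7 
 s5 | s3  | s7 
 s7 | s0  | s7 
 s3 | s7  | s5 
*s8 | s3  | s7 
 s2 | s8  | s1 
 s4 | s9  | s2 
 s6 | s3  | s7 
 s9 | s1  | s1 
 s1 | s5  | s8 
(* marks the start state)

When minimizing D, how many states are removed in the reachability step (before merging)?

5

BFS from s8 reaches {s0, s3, s5, s7, s8}; the 5 state(s) s1, s2, s4, s6, s9 are never visited.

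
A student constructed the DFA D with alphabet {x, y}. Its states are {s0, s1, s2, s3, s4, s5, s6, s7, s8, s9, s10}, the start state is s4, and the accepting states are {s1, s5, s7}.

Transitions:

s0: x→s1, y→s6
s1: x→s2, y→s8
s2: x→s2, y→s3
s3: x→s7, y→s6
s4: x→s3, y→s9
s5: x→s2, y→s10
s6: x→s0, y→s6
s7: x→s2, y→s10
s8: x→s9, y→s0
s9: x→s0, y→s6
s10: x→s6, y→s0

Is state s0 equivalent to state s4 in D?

No

States {s5} cannot be reached from the start state, so discard them.
P0 = {s1,s7} | {s0,s2,s3,s4,s6,s8,s9,s10}.
Split {s0,s2,s3,s4,s6,s8,s9,s10} by δ(·,x) → {s2,s4,s6,s8,s9,s10} and {s0,s3}.
Split {s2,s4,s6,s8,s9,s10} by δ(·,x) → {s2,s8,s10} and {s4,s6,s9}.
On input x, block {s2,s8,s10} splits into {s8,s10} and {s2}.
No further refinement is possible. Final partition (5 blocks): {s1,s7} | {s8,s10} | {s0,s3} | {s4,s6,s9} | {s2}.
s0 and s4 end up in different blocks, so they are distinguishable. For instance, the string 'x' is accepted from only s0.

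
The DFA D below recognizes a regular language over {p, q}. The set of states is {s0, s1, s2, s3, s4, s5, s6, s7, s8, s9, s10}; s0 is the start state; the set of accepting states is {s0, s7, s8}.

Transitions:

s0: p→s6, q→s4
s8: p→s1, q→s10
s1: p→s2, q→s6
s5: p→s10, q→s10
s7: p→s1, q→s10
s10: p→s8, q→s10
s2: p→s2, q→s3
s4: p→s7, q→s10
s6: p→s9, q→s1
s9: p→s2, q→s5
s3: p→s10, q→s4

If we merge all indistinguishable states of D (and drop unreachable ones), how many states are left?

5

P0 = {s0,s7,s8} | {s1,s2,s3,s4,s5,s6,s9,s10}.
Refine {s1,s2,s3,s4,s5,s6,s9,s10} on symbol p: members go to different blocks, giving {s1,s2,s3,s5,s6,s9} and {s4,s10}.
Split {s1,s2,s3,s5,s6,s9} by δ(·,p) → {s1,s2,s6,s9} and {s3,s5}.
Split {s1,s2,s6,s9} by δ(·,q) → {s1,s6} and {s2,s9}.
Stable partition: {s0,s7,s8} | {s1,s6} | {s4,s10} | {s3,s5} | {s2,s9} — 5 equivalence classes.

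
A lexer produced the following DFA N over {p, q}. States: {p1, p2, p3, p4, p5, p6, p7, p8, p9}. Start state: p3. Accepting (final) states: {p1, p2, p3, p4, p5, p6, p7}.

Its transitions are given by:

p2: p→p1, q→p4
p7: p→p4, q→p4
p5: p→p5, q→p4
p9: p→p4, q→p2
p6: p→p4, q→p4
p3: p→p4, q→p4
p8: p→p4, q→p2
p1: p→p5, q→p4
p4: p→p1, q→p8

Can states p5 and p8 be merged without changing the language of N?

Reachable states from the start: {p1,p2,p3,p4,p5,p8}. Unreachable: {p6,p7,p9} — drop them.
Initial partition by acceptance: {p1,p2,p3,p4,p5} | {p8}.
Split {p1,p2,p3,p4,p5} by δ(·,q) → {p1,p2,p3,p5} and {p4}.
Split {p1,p2,p3,p5} by δ(·,p) → {p1,p2,p5} and {p3}.
The partition is now stable with 4 blocks: {p1,p2,p5} | {p8} | {p4} | {p3}.
p5 and p8 end up in different blocks, so they are distinguishable. For instance, the string 'ε' is accepted from only p5.

No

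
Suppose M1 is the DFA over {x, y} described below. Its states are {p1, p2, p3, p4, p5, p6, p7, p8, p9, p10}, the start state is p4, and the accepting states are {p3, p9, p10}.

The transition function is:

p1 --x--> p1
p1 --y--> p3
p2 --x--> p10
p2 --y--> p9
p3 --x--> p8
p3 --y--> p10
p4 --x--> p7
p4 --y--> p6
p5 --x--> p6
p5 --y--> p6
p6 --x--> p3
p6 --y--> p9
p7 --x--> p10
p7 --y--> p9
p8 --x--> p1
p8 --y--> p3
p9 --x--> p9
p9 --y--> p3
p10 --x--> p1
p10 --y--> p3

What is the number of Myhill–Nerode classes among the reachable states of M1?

5

States {p2,p5} cannot be reached from the start state, so discard them.
Initial partition by acceptance: {p3,p9,p10} | {p1,p4,p6,p7,p8}.
Refine {p3,p9,p10} on symbol x: members go to different blocks, giving {p3,p10} and {p9}.
On input x, block {p1,p4,p6,p7,p8} splits into {p1,p4,p8} and {p6,p7}.
Split {p1,p4,p8} by δ(·,x) → {p1,p8} and {p4}.
The partition is now stable with 5 blocks: {p3,p10} | {p1,p8} | {p9} | {p6,p7} | {p4}.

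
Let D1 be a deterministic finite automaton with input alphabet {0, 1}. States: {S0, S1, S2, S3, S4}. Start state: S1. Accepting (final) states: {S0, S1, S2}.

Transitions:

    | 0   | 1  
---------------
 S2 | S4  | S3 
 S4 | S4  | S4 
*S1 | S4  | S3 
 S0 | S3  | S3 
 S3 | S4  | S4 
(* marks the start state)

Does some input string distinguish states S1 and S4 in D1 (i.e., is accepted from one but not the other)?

First remove the unreachable states {S0,S2}; 3 states remain.
Start with accepting vs non-accepting: {S1} | {S3,S4}.
The partition is now stable with 2 blocks: {S1} | {S3,S4}.
S1 and S4 end up in different blocks, so they are distinguishable. For instance, the string 'ε' is accepted from only S1.

Yes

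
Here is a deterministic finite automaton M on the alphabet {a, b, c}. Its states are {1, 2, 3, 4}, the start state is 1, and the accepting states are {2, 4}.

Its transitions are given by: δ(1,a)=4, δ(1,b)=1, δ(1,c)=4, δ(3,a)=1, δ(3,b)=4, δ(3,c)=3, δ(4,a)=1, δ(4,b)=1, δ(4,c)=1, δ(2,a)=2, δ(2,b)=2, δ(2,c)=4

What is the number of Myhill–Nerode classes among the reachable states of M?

First remove the unreachable states {2,3}; 2 states remain.
P0 = {4} | {1}.
Stable partition: {4} | {1} — 2 equivalence classes.

2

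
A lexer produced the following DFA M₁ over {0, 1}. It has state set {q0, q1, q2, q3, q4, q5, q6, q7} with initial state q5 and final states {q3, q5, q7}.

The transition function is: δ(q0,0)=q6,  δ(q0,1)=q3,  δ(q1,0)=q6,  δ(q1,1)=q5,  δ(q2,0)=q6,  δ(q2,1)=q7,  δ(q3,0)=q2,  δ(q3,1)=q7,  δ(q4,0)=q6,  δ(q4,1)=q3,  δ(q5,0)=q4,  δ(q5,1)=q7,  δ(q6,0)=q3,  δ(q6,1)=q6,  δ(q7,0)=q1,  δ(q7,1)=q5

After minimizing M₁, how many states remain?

Reachable states from the start: {q1,q2,q3,q4,q5,q6,q7}. Unreachable: {q0} — drop them.
Start with accepting vs non-accepting: {q3,q5,q7} | {q1,q2,q4,q6}.
On input 0, block {q1,q2,q4,q6} splits into {q1,q2,q4} and {q6}.
Stable partition: {q3,q5,q7} | {q1,q2,q4} | {q6} — 3 equivalence classes.

3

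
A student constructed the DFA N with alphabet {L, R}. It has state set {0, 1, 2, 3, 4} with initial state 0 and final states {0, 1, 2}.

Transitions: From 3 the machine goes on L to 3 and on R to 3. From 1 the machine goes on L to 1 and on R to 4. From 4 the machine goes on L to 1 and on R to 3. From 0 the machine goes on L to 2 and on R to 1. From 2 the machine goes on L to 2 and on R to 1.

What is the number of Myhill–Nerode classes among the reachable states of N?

Initial partition by acceptance: {0,1,2} | {3,4}.
Refine {0,1,2} on symbol R: members go to different blocks, giving {0,2} and {1}.
Split {3,4} by δ(·,L) → {3} and {4}.
No further refinement is possible. Final partition (4 blocks): {0,2} | {3} | {1} | {4}.

4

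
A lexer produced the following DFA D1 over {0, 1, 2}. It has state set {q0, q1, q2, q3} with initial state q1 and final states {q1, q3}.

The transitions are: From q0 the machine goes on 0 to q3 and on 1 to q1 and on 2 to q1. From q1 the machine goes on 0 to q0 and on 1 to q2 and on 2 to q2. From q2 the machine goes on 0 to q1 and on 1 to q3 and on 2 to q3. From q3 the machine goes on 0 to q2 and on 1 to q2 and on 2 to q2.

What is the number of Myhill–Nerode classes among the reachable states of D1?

2

All states are reachable from the start state.
Initial partition by acceptance: {q1,q3} | {q0,q2}.
The partition is now stable with 2 blocks: {q1,q3} | {q0,q2}.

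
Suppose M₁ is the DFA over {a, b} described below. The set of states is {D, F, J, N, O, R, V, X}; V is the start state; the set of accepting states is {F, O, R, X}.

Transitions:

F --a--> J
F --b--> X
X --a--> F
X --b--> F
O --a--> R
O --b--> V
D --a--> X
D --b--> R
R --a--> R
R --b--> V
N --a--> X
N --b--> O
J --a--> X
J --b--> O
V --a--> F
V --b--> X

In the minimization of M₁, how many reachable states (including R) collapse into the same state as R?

2

States {D,N} cannot be reached from the start state, so discard them.
Start with accepting vs non-accepting: {F,O,R,X} | {J,V}.
Refine {F,O,R,X} on symbol a: members go to different blocks, giving {O,R,X} and {F}.
Split {O,R,X} by δ(·,a) → {O,R} and {X}.
Split {J,V} by δ(·,a) → {V} and {J}.
The partition is now stable with 5 blocks: {O,R} | {V} | {F} | {X} | {J}.
The equivalence class containing R is {O,R}, of size 2.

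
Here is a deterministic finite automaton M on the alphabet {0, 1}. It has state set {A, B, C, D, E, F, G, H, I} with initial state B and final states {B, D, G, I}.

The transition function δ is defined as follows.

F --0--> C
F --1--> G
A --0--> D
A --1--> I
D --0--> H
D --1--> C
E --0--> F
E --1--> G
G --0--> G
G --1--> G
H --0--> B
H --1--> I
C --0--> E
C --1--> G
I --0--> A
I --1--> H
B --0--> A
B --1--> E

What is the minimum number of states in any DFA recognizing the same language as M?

5

Every state is reachable, so we keep all 9.
Initial partition by acceptance: {B,D,G,I} | {A,C,E,F,H}.
Refine {B,D,G,I} on symbol 0: members go to different blocks, giving {B,D,I} and {G}.
Refine {A,C,E,F,H} on symbol 0: members go to different blocks, giving {C,E,F} and {A,H}.
Split {B,D,I} by δ(·,1) → {B,D} and {I}.
No further refinement is possible. Final partition (5 blocks): {B,D} | {C,E,F} | {G} | {A,H} | {I}.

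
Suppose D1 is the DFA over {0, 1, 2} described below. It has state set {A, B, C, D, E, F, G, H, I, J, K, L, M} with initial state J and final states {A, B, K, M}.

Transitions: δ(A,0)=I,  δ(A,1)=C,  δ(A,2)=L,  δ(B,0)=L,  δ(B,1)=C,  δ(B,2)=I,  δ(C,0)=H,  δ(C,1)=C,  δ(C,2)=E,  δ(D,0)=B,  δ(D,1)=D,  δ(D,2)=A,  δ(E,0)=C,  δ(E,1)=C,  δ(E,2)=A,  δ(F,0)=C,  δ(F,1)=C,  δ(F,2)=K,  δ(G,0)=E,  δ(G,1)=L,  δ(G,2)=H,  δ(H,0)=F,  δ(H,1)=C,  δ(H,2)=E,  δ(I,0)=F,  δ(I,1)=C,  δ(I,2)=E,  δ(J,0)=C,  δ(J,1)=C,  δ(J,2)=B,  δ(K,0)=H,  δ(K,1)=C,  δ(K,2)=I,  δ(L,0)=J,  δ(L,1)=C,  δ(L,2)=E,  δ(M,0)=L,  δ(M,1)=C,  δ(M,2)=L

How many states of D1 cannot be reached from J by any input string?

BFS from J reaches {A, B, C, E, F, H, I, J, K, L}; the 3 state(s) D, G, M are never visited.

3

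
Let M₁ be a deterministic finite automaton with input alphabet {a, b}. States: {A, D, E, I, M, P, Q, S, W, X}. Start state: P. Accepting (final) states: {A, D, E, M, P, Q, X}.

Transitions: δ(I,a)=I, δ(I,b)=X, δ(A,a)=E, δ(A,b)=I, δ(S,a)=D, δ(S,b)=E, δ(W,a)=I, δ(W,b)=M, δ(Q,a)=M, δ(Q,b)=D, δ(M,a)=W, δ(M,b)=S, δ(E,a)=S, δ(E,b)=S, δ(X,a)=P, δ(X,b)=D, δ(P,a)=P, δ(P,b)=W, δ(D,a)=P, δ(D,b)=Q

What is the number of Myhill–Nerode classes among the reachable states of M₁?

9

First remove the unreachable states {A}; 9 states remain.
Start with accepting vs non-accepting: {D,E,M,P,Q,X} | {I,S,W}.
Refine {D,E,M,P,Q,X} on symbol a: members go to different blocks, giving {D,P,Q,X} and {E,M}.
On input a, block {D,P,Q,X} splits into {D,P,X} and {Q}.
Split {D,P,X} by δ(·,b) → {D} and {P} and {X}.
On input a, block {I,S,W} splits into {I,W} and {S}.
Refine {I,W} on symbol b: members go to different blocks, giving {W} and {I}.
Refine {E,M} on symbol a: members go to different blocks, giving {E} and {M}.
The partition is now stable with 9 blocks: {D} | {W} | {E} | {Q} | {P} | {X} | {S} | {I} | {M}.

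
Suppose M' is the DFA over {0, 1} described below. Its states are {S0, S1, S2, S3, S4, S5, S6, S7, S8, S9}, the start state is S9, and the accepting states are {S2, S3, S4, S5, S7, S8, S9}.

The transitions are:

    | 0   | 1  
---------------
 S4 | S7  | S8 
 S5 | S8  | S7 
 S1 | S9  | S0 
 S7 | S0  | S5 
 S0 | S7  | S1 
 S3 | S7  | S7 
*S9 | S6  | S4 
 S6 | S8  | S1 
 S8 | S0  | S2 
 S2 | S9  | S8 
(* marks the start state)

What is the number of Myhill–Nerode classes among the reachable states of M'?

States {S3} cannot be reached from the start state, so discard them.
Start with accepting vs non-accepting: {S2,S4,S5,S7,S8,S9} | {S0,S1,S6}.
On input 0, block {S2,S4,S5,S7,S8,S9} splits into {S2,S4,S5} and {S7,S8,S9}.
Stable partition: {S2,S4,S5} | {S0,S1,S6} | {S7,S8,S9} — 3 equivalence classes.

3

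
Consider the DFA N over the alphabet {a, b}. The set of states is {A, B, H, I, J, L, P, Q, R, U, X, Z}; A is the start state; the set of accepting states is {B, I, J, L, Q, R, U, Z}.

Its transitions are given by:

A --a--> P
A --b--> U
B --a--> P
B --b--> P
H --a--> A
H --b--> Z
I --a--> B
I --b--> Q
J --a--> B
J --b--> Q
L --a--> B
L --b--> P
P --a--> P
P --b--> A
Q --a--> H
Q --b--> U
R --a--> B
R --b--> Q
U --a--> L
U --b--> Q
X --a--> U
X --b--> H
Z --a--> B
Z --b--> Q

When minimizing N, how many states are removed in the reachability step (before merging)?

4

No path from A leads to I, J, R, X; the other 8 states are all reachable.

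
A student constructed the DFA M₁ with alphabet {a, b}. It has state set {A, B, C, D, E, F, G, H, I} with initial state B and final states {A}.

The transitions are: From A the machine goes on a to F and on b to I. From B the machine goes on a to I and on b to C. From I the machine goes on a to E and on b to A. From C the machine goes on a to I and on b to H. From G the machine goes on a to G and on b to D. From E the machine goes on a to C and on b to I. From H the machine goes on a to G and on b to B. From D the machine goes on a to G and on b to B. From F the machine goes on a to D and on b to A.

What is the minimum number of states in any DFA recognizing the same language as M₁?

8

Initial partition by acceptance: {A} | {B,C,D,E,F,G,H,I}.
On input b, block {B,C,D,E,F,G,H,I} splits into {B,C,D,E,G,H} and {F,I}.
Split {B,C,D,E,G,H} by δ(·,a) → {D,E,G,H} and {B,C}.
Refine {D,E,G,H} on symbol a: members go to different blocks, giving {D,G,H} and {E}.
On input b, block {D,G,H} splits into {D,H} and {G}.
On input a, block {F,I} splits into {F} and {I}.
On input b, block {B,C} splits into {B} and {C}.
The partition is now stable with 8 blocks: {A} | {D,H} | {F} | {B} | {E} | {G} | {I} | {C}.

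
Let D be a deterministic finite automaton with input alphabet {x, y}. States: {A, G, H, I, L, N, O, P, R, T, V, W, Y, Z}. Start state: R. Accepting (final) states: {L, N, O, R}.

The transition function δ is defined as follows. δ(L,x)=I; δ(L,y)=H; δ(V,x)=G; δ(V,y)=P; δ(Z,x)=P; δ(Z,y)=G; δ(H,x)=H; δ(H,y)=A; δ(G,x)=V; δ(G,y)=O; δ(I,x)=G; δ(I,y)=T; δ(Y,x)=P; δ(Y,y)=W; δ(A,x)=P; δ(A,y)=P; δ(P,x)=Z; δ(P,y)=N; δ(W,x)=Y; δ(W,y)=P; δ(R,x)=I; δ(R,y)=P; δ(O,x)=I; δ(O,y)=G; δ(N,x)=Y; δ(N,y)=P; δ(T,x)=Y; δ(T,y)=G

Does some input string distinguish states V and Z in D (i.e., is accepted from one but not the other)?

No

States {A,H,L} cannot be reached from the start state, so discard them.
Initial partition by acceptance: {N,O,R} | {G,I,P,T,V,W,Y,Z}.
On input y, block {G,I,P,T,V,W,Y,Z} splits into {I,T,V,W,Y,Z} and {G,P}.
Refine {I,T,V,W,Y,Z} on symbol x: members go to different blocks, giving {I,V,Y,Z} and {T,W}.
On input y, block {I,V,Y,Z} splits into {V,Z} and {I,Y}.
Stable partition: {N,O,R} | {V,Z} | {G,P} | {T,W} | {I,Y} — 5 equivalence classes.
V and Z lie in the same block of the stable partition, so they are equivalent — no string distinguishes them.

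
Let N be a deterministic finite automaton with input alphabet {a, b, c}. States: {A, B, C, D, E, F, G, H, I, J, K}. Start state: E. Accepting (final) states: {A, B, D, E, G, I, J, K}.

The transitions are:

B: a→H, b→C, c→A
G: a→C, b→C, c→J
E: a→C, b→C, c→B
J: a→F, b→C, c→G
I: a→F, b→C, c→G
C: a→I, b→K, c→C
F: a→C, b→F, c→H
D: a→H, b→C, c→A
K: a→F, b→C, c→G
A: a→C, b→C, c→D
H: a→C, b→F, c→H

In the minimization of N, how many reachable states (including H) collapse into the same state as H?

All states are reachable from the start state.
Start with accepting vs non-accepting: {A,B,D,E,G,I,J,K} | {C,F,H}.
Refine {C,F,H} on symbol a: members go to different blocks, giving {F,H} and {C}.
Split {A,B,D,E,G,I,J,K} by δ(·,a) → {B,D,I,J,K} and {A,E,G}.
No further refinement is possible. Final partition (4 blocks): {B,D,I,J,K} | {F,H} | {C} | {A,E,G}.
State H belongs to the block {F,H}, which has 2 states.

2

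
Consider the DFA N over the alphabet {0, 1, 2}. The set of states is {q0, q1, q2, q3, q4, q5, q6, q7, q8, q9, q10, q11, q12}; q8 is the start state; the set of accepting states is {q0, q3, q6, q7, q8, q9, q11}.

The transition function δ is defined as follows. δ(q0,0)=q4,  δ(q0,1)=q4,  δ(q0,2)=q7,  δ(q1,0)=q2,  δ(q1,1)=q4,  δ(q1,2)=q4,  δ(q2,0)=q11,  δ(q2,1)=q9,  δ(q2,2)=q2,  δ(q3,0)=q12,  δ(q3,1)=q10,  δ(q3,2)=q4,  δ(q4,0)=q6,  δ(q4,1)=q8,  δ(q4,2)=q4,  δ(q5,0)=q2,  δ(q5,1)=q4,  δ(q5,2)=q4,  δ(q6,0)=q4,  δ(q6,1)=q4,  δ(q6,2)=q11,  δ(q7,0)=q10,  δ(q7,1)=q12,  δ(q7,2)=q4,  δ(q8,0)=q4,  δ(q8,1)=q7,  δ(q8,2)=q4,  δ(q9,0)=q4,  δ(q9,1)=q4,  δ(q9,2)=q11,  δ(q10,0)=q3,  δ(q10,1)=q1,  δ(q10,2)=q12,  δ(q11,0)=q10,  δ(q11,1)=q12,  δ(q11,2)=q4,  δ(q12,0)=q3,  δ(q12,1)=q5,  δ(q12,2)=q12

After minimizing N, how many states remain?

7

States {q0} cannot be reached from the start state, so discard them.
Start with accepting vs non-accepting: {q3,q6,q7,q8,q9,q11} | {q1,q2,q4,q5,q10,q12}.
Refine {q3,q6,q7,q8,q9,q11} on symbol 1: members go to different blocks, giving {q3,q6,q7,q9,q11} and {q8}.
On input 2, block {q3,q6,q7,q9,q11} splits into {q3,q7,q11} and {q6,q9}.
On input 0, block {q1,q2,q4,q5,q10,q12} splits into {q2,q10,q12} and {q1,q5} and {q4}.
Split {q2,q10,q12} by δ(·,1) → {q10,q12} and {q2}.
No further refinement is possible. Final partition (7 blocks): {q3,q7,q11} | {q10,q12} | {q8} | {q6,q9} | {q1,q5} | {q4} | {q2}.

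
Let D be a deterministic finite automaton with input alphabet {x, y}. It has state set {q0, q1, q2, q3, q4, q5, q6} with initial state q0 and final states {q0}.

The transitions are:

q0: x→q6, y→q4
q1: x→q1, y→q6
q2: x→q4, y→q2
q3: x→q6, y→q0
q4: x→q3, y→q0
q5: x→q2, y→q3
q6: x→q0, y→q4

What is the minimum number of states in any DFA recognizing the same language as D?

First remove the unreachable states {q1,q2,q5}; 4 states remain.
Start with accepting vs non-accepting: {q0} | {q3,q4,q6}.
Refine {q3,q4,q6} on symbol x: members go to different blocks, giving {q3,q4} and {q6}.
On input x, block {q3,q4} splits into {q3} and {q4}.
No further refinement is possible. Final partition (4 blocks): {q0} | {q3} | {q6} | {q4}.

4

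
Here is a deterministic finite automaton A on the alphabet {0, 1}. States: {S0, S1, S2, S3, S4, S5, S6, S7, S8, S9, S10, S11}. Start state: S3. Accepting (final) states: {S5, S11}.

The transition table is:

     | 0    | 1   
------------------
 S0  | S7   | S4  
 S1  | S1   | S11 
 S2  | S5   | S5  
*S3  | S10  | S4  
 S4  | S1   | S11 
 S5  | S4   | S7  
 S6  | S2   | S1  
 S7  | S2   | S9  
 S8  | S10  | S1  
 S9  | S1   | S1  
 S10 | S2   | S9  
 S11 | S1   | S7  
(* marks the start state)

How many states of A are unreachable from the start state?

3

BFS from S3 reaches {S1, S2, S3, S4, S5, S7, S9, S10, S11}; the 3 state(s) S0, S6, S8 are never visited.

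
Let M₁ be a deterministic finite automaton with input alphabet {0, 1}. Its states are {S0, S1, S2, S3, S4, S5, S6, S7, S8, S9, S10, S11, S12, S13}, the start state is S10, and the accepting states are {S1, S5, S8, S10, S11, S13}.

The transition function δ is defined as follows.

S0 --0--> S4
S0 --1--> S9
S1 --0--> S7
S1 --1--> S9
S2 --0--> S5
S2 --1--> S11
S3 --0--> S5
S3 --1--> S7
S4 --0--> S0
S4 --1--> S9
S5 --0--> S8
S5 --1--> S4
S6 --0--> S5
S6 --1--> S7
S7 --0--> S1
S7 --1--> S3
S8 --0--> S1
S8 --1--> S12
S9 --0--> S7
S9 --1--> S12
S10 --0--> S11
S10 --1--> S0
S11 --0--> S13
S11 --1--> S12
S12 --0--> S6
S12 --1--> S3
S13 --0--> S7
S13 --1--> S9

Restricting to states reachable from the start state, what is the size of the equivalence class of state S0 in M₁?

2

States {S2} cannot be reached from the start state, so discard them.
Initial partition by acceptance: {S1,S5,S8,S10,S11,S13} | {S0,S3,S4,S6,S7,S9,S12}.
Refine {S1,S5,S8,S10,S11,S13} on symbol 0: members go to different blocks, giving {S5,S8,S10,S11} and {S1,S13}.
On input 0, block {S5,S8,S10,S11} splits into {S5,S10} and {S8,S11}.
Refine {S0,S3,S4,S6,S7,S9,S12} on symbol 0: members go to different blocks, giving {S0,S4,S9,S12} and {S3,S6} and {S7}.
On input 0, block {S0,S4,S9,S12} splits into {S0,S4} and {S9} and {S12}.
Stable partition: {S5,S10} | {S0,S4} | {S1,S13} | {S8,S11} | {S3,S6} | {S7} | {S9} | {S12} — 8 equivalence classes.
State S0 belongs to the block {S0,S4}, which has 2 states.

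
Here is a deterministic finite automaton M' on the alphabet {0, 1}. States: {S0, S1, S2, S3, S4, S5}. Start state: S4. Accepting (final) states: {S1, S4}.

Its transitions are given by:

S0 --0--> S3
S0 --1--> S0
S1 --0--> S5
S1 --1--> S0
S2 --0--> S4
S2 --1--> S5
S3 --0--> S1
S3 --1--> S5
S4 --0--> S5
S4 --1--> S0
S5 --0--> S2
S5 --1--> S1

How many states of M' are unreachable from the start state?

0

A breadth-first search from the start state visits every state.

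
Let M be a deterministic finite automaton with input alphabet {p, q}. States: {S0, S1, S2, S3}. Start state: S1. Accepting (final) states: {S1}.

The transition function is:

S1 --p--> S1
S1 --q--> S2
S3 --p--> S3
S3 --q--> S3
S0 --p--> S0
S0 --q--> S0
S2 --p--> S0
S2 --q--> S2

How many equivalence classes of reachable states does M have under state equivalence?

Reachable states from the start: {S0,S1,S2}. Unreachable: {S3} — drop them.
P0 = {S1} | {S0,S2}.
No further refinement is possible. Final partition (2 blocks): {S1} | {S0,S2}.

2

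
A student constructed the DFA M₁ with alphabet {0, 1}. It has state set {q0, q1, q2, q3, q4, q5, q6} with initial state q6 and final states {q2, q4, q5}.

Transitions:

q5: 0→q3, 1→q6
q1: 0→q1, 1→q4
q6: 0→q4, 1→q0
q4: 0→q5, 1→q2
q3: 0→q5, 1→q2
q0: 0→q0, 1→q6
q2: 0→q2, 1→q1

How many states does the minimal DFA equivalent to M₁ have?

All states are reachable from the start state.
Initial partition by acceptance: {q2,q4,q5} | {q0,q1,q3,q6}.
Refine {q2,q4,q5} on symbol 0: members go to different blocks, giving {q2,q4} and {q5}.
Refine {q2,q4} on symbol 0: members go to different blocks, giving {q2} and {q4}.
Refine {q0,q1,q3,q6} on symbol 0: members go to different blocks, giving {q0,q1} and {q3} and {q6}.
Refine {q0,q1} on symbol 1: members go to different blocks, giving {q0} and {q1}.
No further refinement is possible. Final partition (7 blocks): {q2} | {q0} | {q5} | {q4} | {q3} | {q6} | {q1}.

7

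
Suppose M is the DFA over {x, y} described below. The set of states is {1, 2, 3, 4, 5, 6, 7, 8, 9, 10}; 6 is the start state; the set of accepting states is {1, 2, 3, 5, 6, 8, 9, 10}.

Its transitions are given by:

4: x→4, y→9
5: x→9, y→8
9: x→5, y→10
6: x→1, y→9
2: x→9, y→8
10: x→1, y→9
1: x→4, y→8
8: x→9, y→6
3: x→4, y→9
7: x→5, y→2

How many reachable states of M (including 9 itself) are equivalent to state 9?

First remove the unreachable states {2,3,7}; 7 states remain.
Initial partition by acceptance: {1,5,6,8,9,10} | {4}.
On input x, block {1,5,6,8,9,10} splits into {5,6,8,9,10} and {1}.
Refine {5,6,8,9,10} on symbol x: members go to different blocks, giving {5,8,9} and {6,10}.
Split {5,8,9} by δ(·,y) → {8,9} and {5}.
Refine {8,9} on symbol x: members go to different blocks, giving {8} and {9}.
Stable partition: {8} | {4} | {1} | {6,10} | {5} | {9} — 6 equivalence classes.
The equivalence class containing 9 is {9}, of size 1.

1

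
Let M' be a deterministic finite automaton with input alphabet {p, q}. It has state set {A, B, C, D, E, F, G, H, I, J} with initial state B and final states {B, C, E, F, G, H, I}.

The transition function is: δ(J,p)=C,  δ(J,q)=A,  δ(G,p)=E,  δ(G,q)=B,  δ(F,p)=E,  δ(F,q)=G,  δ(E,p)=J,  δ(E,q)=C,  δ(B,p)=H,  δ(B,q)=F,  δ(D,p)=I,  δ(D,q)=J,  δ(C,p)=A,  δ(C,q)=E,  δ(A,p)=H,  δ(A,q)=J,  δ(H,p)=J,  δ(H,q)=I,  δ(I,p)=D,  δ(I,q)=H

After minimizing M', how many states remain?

P0 = {B,C,E,F,G,H,I} | {A,D,J}.
Refine {B,C,E,F,G,H,I} on symbol p: members go to different blocks, giving {C,E,H,I} and {B,F,G}.
Stable partition: {C,E,H,I} | {A,D,J} | {B,F,G} — 3 equivalence classes.

3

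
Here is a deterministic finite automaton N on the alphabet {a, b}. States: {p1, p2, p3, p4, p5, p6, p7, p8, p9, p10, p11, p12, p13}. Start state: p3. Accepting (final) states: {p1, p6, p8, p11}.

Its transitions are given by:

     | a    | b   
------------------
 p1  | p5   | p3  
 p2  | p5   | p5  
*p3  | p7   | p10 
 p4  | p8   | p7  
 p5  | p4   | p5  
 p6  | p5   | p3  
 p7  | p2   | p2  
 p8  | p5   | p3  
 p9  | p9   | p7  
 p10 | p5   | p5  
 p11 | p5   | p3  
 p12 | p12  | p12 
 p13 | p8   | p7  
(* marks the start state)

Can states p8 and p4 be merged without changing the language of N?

No

First remove the unreachable states {p1,p6,p9,p11,p12,p13}; 7 states remain.
P0 = {p8} | {p2,p3,p4,p5,p7,p10}.
On input a, block {p2,p3,p4,p5,p7,p10} splits into {p2,p3,p5,p7,p10} and {p4}.
Refine {p2,p3,p5,p7,p10} on symbol a: members go to different blocks, giving {p2,p3,p7,p10} and {p5}.
Refine {p2,p3,p7,p10} on symbol a: members go to different blocks, giving {p2,p10} and {p3,p7}.
Split {p3,p7} by δ(·,a) → {p3} and {p7}.
The partition is now stable with 6 blocks: {p8} | {p2,p10} | {p4} | {p5} | {p3} | {p7}.
p8 and p4 end up in different blocks, so they are distinguishable. For instance, the string 'ε' is accepted from only p8.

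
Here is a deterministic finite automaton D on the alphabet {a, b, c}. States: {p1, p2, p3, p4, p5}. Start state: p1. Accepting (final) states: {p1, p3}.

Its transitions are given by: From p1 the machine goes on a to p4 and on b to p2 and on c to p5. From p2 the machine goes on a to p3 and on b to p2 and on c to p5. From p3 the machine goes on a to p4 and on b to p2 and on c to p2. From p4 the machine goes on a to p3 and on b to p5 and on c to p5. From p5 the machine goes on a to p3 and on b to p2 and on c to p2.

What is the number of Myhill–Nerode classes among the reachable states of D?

2

All states are reachable from the start state.
Initial partition by acceptance: {p1,p3} | {p2,p4,p5}.
The partition is now stable with 2 blocks: {p1,p3} | {p2,p4,p5}.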